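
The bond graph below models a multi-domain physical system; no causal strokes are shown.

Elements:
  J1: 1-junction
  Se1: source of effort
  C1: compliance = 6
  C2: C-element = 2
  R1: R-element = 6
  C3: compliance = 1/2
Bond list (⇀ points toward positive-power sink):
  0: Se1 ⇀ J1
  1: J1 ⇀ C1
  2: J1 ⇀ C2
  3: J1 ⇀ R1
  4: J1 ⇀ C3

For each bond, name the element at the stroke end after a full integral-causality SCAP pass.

#0 stroke→J1
#1 stroke→J1
#2 stroke→J1
#3 stroke→R1
#4 stroke→J1

#0 |J1  (Se1 fixes effort; stroke away)
#1 |J1  (prefer integral on C1)
#2 |J1  (C2 integral (e out))
#4 |J1  (C3 outputs effort q/C3)
#3 |R1  (J1 needs exactly one f-in)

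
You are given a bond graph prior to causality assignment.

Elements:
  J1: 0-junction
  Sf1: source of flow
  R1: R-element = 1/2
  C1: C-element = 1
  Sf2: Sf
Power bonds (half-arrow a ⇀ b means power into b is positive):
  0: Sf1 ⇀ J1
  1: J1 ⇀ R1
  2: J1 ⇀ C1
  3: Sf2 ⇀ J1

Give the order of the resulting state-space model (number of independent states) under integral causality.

b0 stroke at Sf1  (Sf1 fixes flow; stroke at Sf1)
b3 stroke at Sf2  (Sf2 (Sf) sets flow on bond)
b2 stroke at J1  (C1 integral (e out))
b1 stroke at R1  (common-e at J1 fixed by 2)

1  (C1 all integral)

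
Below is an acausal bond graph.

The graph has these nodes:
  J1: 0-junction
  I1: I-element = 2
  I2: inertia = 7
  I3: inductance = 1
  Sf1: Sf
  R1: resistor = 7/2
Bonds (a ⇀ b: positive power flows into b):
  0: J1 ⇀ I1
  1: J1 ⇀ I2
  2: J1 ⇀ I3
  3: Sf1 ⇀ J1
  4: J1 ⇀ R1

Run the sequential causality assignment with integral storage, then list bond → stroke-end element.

bond 0 stroke→I1
bond 1 stroke→I2
bond 2 stroke→I3
bond 3 stroke→Sf1
bond 4 stroke→J1

#3 stroke at Sf1  (Sf1 fixes flow; stroke at Sf1)
#0 stroke at I1  (I1 integral (f out))
#1 stroke at I2  (I2 integral (f out))
#2 stroke at I3  (I3: I, integral causality)
#4 stroke at J1  (only one effort-in slot at J1)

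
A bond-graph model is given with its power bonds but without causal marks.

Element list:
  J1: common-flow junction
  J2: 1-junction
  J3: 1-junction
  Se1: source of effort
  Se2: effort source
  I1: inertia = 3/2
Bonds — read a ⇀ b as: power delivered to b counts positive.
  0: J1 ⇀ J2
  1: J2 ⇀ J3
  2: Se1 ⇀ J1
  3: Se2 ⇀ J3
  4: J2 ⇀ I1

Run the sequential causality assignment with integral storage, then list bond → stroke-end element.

bond 2 |J1  (Se1 (Se) sets effort on bond)
bond 3 |J3  (Se2: effort source, stroke at far end)
bond 0 |J2  (only one flow-in slot at J1)
bond 1 |J2  (J3: last free bond brings flow in)
bond 4 |I1  (only one flow-in slot at J2)

b0 →J2
b1 →J2
b2 →J1
b3 →J3
b4 →I1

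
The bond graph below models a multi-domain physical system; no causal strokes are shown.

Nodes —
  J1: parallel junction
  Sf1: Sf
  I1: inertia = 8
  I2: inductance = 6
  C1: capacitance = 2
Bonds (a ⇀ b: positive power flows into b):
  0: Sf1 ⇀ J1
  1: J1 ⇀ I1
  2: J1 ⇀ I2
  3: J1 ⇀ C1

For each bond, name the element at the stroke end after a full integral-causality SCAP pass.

b0 stroke→Sf1  (Sf1: flow source, stroke at near end)
b1 stroke→I1  (prefer integral on I1)
b2 stroke→I2  (I2 outputs flow p/I2)
b3 stroke→J1  (closing 0-jn rule on J1)

β0 |Sf1
β1 |I1
β2 |I2
β3 |J1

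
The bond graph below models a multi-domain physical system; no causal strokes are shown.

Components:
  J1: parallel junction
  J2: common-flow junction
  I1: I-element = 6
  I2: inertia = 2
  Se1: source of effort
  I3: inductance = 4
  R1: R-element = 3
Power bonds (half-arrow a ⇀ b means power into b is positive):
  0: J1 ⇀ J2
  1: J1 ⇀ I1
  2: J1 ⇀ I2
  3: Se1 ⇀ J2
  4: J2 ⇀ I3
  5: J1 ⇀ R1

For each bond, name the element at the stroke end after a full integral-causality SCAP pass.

#3 →J2  (Se1 (Se) sets effort on bond)
#1 →I1  (I1 integral (f out))
#2 →I2  (prefer integral on I2)
#4 →I3  (I3 integral (f out))
#0 →J2  (J2: bond 4 brought flow, rest push out)
#5 →J1  (J1 needs exactly one e-in)

β0 →J2
β1 →I1
β2 →I2
β3 →J2
β4 →I3
β5 →J1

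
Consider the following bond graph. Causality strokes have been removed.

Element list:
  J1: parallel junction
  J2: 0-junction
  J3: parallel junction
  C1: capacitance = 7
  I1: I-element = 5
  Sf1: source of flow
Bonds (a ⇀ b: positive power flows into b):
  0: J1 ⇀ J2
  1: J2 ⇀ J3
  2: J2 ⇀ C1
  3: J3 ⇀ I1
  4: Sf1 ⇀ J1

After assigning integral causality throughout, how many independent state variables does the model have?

#4 stroke at Sf1  (Sf1 fixes flow; stroke at Sf1)
#0 stroke at J1  (only one effort-in slot at J1)
#2 stroke at J2  (C1: C, integral causality)
#1 stroke at J3  (J2: bond 2 brought effort, rest push out)
#3 stroke at I1  (J3: bond 1 brought effort, rest push out)

2  (C1, I1 all integral)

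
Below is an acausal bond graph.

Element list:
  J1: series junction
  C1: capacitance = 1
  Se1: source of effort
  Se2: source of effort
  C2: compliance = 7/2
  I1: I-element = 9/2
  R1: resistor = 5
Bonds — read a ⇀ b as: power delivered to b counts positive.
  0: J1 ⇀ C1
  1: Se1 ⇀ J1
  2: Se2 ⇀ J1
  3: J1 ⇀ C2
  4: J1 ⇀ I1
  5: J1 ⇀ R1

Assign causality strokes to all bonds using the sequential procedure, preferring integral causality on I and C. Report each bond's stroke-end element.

bond 1 →J1  (source Se1 imposes e)
bond 2 →J1  (source Se2 imposes e)
bond 0 →J1  (prefer integral on C1)
bond 3 →J1  (C2 integral (e out))
bond 4 →I1  (I1 integral (f out))
bond 5 →J1  (1-jn J1 has f-setter on 4)

#0 stroke at J1
#1 stroke at J1
#2 stroke at J1
#3 stroke at J1
#4 stroke at I1
#5 stroke at J1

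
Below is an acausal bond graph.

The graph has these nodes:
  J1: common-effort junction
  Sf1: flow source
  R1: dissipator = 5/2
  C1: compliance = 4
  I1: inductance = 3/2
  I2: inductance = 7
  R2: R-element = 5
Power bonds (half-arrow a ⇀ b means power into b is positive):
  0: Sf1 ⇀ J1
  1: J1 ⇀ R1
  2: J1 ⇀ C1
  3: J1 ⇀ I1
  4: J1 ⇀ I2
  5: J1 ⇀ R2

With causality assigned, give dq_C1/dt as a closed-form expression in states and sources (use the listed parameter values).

β0 →Sf1  (source Sf1 imposes f)
β2 →J1  (C1: C, integral causality)
β1 →R1  (common-e at J1 fixed by 2)
β3 →I1  (0-jn J1 has e-setter on 2)
β4 →I2  (0-jn J1 has e-setter on 2)
β5 →R2  (common-e at J1 fixed by 2)

dq_C1/dt = F_Sf1 - 2*p_I1/3 - p_I2/7 - 3*q_C1/20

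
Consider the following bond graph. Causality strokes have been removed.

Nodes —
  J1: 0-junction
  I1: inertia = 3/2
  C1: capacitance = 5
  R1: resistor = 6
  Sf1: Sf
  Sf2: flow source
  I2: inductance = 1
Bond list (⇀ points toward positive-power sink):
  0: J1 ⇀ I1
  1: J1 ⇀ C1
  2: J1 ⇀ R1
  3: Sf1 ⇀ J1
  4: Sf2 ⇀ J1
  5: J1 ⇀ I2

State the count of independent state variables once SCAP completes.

3  (C1, I1, I2 all integral)

β3 |Sf1  (source Sf1 imposes f)
β4 |Sf2  (Sf2: flow source, stroke at near end)
β0 |I1  (I1 outputs flow p/I1)
β1 |J1  (C1 integral (e out))
β2 |R1  (J1: bond 1 brought effort, rest push out)
β5 |I2  (common-e at J1 fixed by 1)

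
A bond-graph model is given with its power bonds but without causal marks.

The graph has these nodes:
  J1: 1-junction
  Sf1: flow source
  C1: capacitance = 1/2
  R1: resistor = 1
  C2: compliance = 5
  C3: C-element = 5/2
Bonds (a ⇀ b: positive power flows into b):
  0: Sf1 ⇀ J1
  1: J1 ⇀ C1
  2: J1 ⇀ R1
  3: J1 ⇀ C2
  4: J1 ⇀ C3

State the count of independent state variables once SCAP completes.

β0 →Sf1  (Sf1 (Sf) sets flow on bond)
β1 →J1  (1-jn J1 has f-setter on 0)
β2 →J1  (J1 flow already set via bond 0)
β3 →J1  (1-jn J1 has f-setter on 0)
β4 →J1  (J1 flow already set via bond 0)

3  (C1, C2, C3 all integral)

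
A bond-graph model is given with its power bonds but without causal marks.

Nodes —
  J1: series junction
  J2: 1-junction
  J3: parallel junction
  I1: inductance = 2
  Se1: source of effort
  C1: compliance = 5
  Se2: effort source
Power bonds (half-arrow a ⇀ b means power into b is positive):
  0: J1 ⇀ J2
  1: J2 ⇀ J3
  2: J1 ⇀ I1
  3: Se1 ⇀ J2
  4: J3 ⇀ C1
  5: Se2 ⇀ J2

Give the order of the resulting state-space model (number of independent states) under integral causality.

2  (C1, I1 all integral)

bond 3 →J2  (source Se1 imposes e)
bond 5 →J2  (Se2 fixes effort; stroke away)
bond 2 →I1  (I1 integral (f out))
bond 0 →J1  (1-jn J1 has f-setter on 2)
bond 1 →J2  (J2: bond 0 brought flow, rest push out)
bond 4 →J3  (J3 needs exactly one e-in)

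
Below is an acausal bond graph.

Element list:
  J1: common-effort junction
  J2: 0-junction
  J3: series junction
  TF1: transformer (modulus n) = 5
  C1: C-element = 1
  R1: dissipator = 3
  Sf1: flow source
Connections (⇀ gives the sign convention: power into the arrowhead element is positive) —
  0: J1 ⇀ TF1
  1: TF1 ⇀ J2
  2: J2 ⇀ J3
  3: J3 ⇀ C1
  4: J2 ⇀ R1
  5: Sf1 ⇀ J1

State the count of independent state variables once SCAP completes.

1  (C1 all integral)

β5 stroke→Sf1  (Sf1: flow source, stroke at near end)
β0 stroke→J1  (only one effort-in slot at J1)
β1 stroke→TF1  (TF1: transformer flips bond 0)
β3 stroke→J3  (C1 outputs effort q/C1)
β2 stroke→J2  (only one flow-in slot at J3)
β4 stroke→R1  (common-e at J2 fixed by 2)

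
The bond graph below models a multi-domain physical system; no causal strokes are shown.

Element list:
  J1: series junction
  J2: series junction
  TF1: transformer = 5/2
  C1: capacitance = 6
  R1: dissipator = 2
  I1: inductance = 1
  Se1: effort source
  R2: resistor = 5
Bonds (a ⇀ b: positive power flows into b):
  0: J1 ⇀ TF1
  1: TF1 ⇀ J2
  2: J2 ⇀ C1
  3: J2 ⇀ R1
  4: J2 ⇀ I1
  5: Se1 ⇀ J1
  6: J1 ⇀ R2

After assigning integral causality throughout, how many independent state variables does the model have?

2  (C1, I1 all integral)

#5 stroke at J1  (Se1 (Se) sets effort on bond)
#2 stroke at J2  (C1: C, integral causality)
#4 stroke at I1  (I1 outputs flow p/I1)
#1 stroke at J2  (J2 flow already set via bond 4)
#3 stroke at J2  (common-f at J2 fixed by 4)
#0 stroke at TF1  (TF1: transformer flips bond 1)
#6 stroke at J1  (common-f at J1 fixed by 0)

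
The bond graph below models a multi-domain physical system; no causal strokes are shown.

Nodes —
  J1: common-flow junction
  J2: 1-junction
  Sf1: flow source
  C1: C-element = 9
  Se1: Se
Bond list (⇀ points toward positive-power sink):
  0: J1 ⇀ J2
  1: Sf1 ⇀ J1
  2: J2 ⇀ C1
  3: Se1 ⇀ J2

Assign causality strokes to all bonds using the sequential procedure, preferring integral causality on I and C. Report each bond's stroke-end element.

b0 stroke→J1
b1 stroke→Sf1
b2 stroke→J2
b3 stroke→J2

bond 1 stroke→Sf1  (Sf1 fixes flow; stroke at Sf1)
bond 3 stroke→J2  (source Se1 imposes e)
bond 0 stroke→J1  (1-jn J1 has f-setter on 1)
bond 2 stroke→J2  (1-jn J2 has f-setter on 0)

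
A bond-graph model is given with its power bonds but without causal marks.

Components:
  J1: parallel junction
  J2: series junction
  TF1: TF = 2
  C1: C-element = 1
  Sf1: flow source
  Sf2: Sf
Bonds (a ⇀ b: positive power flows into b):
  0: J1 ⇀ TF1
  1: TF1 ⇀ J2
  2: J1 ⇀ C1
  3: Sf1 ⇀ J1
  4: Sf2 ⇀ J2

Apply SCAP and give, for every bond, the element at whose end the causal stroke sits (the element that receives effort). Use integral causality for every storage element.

β3 →Sf1  (source Sf1 imposes f)
β4 →Sf2  (Sf2 (Sf) sets flow on bond)
β1 →J2  (J2: bond 4 brought flow, rest push out)
β0 →TF1  (through TF1, causality passes straight; one stroke at TF1)
β2 →J1  (only one effort-in slot at J1)

β0 |TF1
β1 |J2
β2 |J1
β3 |Sf1
β4 |Sf2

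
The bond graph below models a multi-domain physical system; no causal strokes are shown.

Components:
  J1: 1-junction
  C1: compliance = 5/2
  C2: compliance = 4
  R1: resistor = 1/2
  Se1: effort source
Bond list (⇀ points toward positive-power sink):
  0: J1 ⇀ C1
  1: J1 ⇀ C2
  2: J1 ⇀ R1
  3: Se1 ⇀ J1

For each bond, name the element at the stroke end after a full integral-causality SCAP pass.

bond 3 stroke at J1  (Se1 fixes effort; stroke away)
bond 0 stroke at J1  (C1: C, integral causality)
bond 1 stroke at J1  (C2: C, integral causality)
bond 2 stroke at R1  (J1 needs exactly one f-in)

#0 stroke→J1
#1 stroke→J1
#2 stroke→R1
#3 stroke→J1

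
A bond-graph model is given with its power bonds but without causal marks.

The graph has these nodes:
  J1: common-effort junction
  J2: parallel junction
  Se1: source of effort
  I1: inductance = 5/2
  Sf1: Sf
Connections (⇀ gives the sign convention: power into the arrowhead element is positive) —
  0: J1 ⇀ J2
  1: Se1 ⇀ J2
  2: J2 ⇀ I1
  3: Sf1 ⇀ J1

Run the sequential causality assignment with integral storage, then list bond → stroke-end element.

β1 |J2  (source Se1 imposes e)
β3 |Sf1  (Sf1: flow source, stroke at near end)
β0 |J1  (J1: last free bond brings effort in)
β2 |I1  (J2: bond 1 brought effort, rest push out)

b0 stroke at J1
b1 stroke at J2
b2 stroke at I1
b3 stroke at Sf1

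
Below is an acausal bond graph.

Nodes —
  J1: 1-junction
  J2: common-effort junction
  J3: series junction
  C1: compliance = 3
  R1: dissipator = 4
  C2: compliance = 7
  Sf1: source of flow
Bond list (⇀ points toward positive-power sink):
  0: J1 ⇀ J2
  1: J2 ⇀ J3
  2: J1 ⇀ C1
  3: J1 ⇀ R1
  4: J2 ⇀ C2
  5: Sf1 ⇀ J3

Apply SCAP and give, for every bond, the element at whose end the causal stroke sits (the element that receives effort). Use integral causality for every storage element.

bond 5 |Sf1  (Sf1 (Sf) sets flow on bond)
bond 1 |J3  (common-f at J3 fixed by 5)
bond 2 |J1  (C1: C, integral causality)
bond 4 |J2  (C2: C, integral causality)
bond 0 |J1  (0-jn J2 has e-setter on 4)
bond 3 |R1  (only one flow-in slot at J1)

#0 stroke at J1
#1 stroke at J3
#2 stroke at J1
#3 stroke at R1
#4 stroke at J2
#5 stroke at Sf1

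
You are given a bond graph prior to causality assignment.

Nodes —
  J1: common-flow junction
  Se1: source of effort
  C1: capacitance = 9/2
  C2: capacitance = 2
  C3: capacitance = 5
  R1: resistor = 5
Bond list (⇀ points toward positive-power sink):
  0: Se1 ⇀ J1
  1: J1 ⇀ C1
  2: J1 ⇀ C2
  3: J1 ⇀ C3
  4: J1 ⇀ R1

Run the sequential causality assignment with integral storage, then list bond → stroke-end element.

b0 stroke at J1  (Se1: effort source, stroke at far end)
b1 stroke at J1  (C1 integral (e out))
b2 stroke at J1  (C2 integral (e out))
b3 stroke at J1  (C3 integral (e out))
b4 stroke at R1  (closing 1-jn rule on J1)

β0 stroke at J1
β1 stroke at J1
β2 stroke at J1
β3 stroke at J1
β4 stroke at R1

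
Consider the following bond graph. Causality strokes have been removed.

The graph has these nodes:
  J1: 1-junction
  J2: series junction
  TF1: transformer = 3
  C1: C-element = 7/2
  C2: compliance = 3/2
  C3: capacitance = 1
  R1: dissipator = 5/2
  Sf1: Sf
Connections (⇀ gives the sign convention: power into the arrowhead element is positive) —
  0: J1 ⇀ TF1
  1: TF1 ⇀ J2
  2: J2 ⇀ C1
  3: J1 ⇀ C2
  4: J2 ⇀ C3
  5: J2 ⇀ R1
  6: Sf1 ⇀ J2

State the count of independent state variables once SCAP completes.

3  (C1, C2, C3 all integral)

bond 6 stroke at Sf1  (source Sf1 imposes f)
bond 1 stroke at J2  (common-f at J2 fixed by 6)
bond 2 stroke at J2  (1-jn J2 has f-setter on 6)
bond 4 stroke at J2  (common-f at J2 fixed by 6)
bond 5 stroke at J2  (J2 flow already set via bond 6)
bond 0 stroke at TF1  (through TF1, causality passes straight; one stroke at TF1)
bond 3 stroke at J1  (J1 flow already set via bond 0)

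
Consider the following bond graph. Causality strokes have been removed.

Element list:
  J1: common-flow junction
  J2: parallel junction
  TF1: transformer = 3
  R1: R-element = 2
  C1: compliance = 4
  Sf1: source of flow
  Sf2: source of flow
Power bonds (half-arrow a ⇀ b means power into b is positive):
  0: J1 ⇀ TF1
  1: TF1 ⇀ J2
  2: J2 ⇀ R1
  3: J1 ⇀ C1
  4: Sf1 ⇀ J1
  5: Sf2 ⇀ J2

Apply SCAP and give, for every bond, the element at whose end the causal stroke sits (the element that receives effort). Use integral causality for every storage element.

β0 |J1
β1 |TF1
β2 |J2
β3 |J1
β4 |Sf1
β5 |Sf2

bond 4 stroke→Sf1  (Sf1 (Sf) sets flow on bond)
bond 5 stroke→Sf2  (source Sf2 imposes f)
bond 0 stroke→J1  (1-jn J1 has f-setter on 4)
bond 3 stroke→J1  (common-f at J1 fixed by 4)
bond 1 stroke→TF1  (TF1: transformer flips bond 0)
bond 2 stroke→J2  (J2: last free bond brings effort in)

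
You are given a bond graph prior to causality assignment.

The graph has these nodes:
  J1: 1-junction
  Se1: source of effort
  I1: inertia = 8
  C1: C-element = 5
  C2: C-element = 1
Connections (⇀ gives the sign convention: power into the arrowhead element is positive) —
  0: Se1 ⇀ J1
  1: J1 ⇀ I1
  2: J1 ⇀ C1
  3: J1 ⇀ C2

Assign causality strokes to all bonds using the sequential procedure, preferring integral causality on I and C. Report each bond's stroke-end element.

#0 stroke→J1  (Se1 fixes effort; stroke away)
#1 stroke→I1  (prefer integral on I1)
#2 stroke→J1  (common-f at J1 fixed by 1)
#3 stroke→J1  (1-jn J1 has f-setter on 1)

#0 →J1
#1 →I1
#2 →J1
#3 →J1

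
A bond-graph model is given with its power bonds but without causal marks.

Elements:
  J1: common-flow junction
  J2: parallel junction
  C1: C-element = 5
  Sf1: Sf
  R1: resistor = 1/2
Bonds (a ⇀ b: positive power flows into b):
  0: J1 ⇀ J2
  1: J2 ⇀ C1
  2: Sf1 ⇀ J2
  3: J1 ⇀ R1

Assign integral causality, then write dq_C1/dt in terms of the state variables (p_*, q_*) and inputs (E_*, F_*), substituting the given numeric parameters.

b2 stroke→Sf1  (source Sf1 imposes f)
b1 stroke→J2  (C1 outputs effort q/C1)
b0 stroke→J1  (J2 effort already set via bond 1)
b3 stroke→R1  (J1 needs exactly one f-in)

dq_C1/dt = F_Sf1 - 2*q_C1/5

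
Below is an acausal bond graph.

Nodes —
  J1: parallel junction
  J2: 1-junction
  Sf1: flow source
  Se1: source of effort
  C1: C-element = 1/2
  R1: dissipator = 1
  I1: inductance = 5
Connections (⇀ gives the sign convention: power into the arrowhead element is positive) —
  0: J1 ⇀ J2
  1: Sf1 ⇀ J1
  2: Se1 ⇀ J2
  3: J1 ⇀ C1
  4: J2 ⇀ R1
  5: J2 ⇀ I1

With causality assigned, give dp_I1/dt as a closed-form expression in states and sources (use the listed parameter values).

dp_I1/dt = E_Se1 - p_I1/5 + 2*q_C1

bond 1 |Sf1  (Sf1 fixes flow; stroke at Sf1)
bond 2 |J2  (Se1 fixes effort; stroke away)
bond 3 |J1  (C1 outputs effort q/C1)
bond 0 |J2  (0-jn J1 has e-setter on 3)
bond 5 |I1  (I1 outputs flow p/I1)
bond 4 |J2  (1-jn J2 has f-setter on 5)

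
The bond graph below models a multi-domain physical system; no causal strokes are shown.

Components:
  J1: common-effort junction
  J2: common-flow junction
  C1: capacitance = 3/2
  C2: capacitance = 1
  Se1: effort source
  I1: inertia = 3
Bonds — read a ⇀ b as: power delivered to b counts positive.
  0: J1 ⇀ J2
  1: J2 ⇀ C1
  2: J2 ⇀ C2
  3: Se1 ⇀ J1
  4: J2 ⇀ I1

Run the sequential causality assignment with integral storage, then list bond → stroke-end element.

bond 3 →J1  (source Se1 imposes e)
bond 0 →J2  (common-e at J1 fixed by 3)
bond 1 →J2  (prefer integral on C1)
bond 2 →J2  (C2 integral (e out))
bond 4 →I1  (closing 1-jn rule on J2)

bond 0 |J2
bond 1 |J2
bond 2 |J2
bond 3 |J1
bond 4 |I1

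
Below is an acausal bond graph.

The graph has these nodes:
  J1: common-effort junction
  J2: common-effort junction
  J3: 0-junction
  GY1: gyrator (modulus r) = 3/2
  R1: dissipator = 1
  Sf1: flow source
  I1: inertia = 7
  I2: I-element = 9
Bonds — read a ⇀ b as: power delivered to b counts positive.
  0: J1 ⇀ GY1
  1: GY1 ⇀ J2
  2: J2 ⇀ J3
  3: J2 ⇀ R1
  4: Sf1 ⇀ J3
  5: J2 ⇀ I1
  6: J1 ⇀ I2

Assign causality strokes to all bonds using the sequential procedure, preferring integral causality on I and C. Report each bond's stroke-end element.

β4 stroke at Sf1  (Sf1 (Sf) sets flow on bond)
β2 stroke at J3  (J3: last free bond brings effort in)
β5 stroke at I1  (I1: I, integral causality)
β6 stroke at I2  (I2 integral (f out))
β0 stroke at J1  (J1: last free bond brings effort in)
β1 stroke at J2  (GY GY1: same side as bond 0)
β3 stroke at R1  (common-e at J2 fixed by 1)

bond 0 |J1
bond 1 |J2
bond 2 |J3
bond 3 |R1
bond 4 |Sf1
bond 5 |I1
bond 6 |I2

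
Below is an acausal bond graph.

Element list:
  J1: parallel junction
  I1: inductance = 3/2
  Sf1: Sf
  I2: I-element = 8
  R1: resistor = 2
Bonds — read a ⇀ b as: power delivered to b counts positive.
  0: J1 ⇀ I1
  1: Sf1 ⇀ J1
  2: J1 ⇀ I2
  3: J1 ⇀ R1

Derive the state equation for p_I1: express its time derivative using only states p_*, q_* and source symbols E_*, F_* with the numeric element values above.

dp_I1/dt = 2*F_Sf1 - 4*p_I1/3 - p_I2/4

β1 stroke at Sf1  (source Sf1 imposes f)
β0 stroke at I1  (I1: I, integral causality)
β2 stroke at I2  (prefer integral on I2)
β3 stroke at J1  (closing 0-jn rule on J1)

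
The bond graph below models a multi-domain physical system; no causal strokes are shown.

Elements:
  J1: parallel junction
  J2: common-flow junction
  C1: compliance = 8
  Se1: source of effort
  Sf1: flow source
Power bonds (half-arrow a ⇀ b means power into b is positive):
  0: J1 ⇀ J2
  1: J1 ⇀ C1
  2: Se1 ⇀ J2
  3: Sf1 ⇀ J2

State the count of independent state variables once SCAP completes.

b2 |J2  (Se1: effort source, stroke at far end)
b3 |Sf1  (Sf1 fixes flow; stroke at Sf1)
b0 |J2  (J2: bond 3 brought flow, rest push out)
b1 |J1  (closing 0-jn rule on J1)

1  (C1 all integral)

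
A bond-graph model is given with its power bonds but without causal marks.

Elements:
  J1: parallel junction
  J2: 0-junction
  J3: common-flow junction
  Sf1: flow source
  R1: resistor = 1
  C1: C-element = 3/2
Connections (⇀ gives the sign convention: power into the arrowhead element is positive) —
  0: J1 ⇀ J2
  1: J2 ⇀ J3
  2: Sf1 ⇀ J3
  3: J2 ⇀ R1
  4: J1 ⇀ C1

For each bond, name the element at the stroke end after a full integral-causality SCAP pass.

β0 →J2
β1 →J3
β2 →Sf1
β3 →R1
β4 →J1

bond 2 stroke→Sf1  (Sf1 fixes flow; stroke at Sf1)
bond 1 stroke→J3  (common-f at J3 fixed by 2)
bond 4 stroke→J1  (C1: C, integral causality)
bond 0 stroke→J2  (0-jn J1 has e-setter on 4)
bond 3 stroke→R1  (J2 effort already set via bond 0)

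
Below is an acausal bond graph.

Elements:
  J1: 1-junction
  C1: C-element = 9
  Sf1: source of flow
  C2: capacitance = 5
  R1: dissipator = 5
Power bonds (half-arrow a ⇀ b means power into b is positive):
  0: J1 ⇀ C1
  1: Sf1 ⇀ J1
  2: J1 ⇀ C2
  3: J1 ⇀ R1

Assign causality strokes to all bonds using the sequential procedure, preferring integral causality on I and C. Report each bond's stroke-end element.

b0 →J1
b1 →Sf1
b2 →J1
b3 →J1

bond 1 →Sf1  (Sf1 fixes flow; stroke at Sf1)
bond 0 →J1  (J1: bond 1 brought flow, rest push out)
bond 2 →J1  (J1 flow already set via bond 1)
bond 3 →J1  (J1: bond 1 brought flow, rest push out)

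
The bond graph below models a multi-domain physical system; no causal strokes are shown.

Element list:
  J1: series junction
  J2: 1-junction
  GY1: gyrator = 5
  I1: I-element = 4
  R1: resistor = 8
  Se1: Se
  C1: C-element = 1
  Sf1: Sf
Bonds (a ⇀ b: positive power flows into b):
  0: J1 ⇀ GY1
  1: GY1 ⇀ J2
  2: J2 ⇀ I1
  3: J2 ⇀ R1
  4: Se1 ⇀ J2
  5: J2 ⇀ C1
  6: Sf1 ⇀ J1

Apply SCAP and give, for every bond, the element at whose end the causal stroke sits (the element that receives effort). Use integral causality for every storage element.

bond 0 stroke at J1
bond 1 stroke at J2
bond 2 stroke at I1
bond 3 stroke at J2
bond 4 stroke at J2
bond 5 stroke at J2
bond 6 stroke at Sf1

β4 stroke at J2  (Se1 fixes effort; stroke away)
β6 stroke at Sf1  (Sf1 fixes flow; stroke at Sf1)
β0 stroke at J1  (1-jn J1 has f-setter on 6)
β1 stroke at J2  (through GY1, causality inverts; strokes same side of GY1)
β2 stroke at I1  (I1: I, integral causality)
β3 stroke at J2  (common-f at J2 fixed by 2)
β5 stroke at J2  (common-f at J2 fixed by 2)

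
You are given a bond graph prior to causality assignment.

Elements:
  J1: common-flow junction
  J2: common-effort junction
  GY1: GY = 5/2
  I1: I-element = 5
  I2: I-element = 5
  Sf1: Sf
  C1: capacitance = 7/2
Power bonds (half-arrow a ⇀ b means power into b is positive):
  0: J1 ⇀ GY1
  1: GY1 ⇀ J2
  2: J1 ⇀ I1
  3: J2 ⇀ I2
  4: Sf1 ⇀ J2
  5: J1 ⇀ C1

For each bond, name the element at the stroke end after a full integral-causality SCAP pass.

b0 stroke→J1
b1 stroke→J2
b2 stroke→I1
b3 stroke→I2
b4 stroke→Sf1
b5 stroke→J1

β4 stroke at Sf1  (source Sf1 imposes f)
β2 stroke at I1  (I1: I, integral causality)
β0 stroke at J1  (1-jn J1 has f-setter on 2)
β5 stroke at J1  (J1: bond 2 brought flow, rest push out)
β1 stroke at J2  (GY GY1: same side as bond 0)
β3 stroke at I2  (J2: bond 1 brought effort, rest push out)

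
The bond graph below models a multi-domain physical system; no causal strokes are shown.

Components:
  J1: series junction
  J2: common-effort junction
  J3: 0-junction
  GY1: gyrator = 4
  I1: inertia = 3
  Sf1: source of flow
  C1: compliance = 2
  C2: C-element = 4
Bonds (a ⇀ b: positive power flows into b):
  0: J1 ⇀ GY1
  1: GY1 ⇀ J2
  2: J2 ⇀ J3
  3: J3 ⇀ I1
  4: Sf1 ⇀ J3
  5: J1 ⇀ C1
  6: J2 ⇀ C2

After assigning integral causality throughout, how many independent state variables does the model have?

3  (C1, C2, I1 all integral)

b4 stroke→Sf1  (source Sf1 imposes f)
b3 stroke→I1  (I1: I, integral causality)
b2 stroke→J3  (J3 needs exactly one e-in)
b5 stroke→J1  (prefer integral on C1)
b0 stroke→GY1  (J1 needs exactly one f-in)
b1 stroke→GY1  (GY GY1: same side as bond 0)
b6 stroke→J2  (J2: last free bond brings effort in)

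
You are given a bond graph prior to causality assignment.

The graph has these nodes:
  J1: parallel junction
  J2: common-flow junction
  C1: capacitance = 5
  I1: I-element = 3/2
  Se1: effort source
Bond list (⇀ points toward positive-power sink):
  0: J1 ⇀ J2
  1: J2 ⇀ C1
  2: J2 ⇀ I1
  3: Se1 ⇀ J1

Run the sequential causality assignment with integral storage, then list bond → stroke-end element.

#0 stroke at J2
#1 stroke at J2
#2 stroke at I1
#3 stroke at J1

β3 |J1  (Se1 (Se) sets effort on bond)
β0 |J2  (J1 effort already set via bond 3)
β1 |J2  (C1 integral (e out))
β2 |I1  (closing 1-jn rule on J2)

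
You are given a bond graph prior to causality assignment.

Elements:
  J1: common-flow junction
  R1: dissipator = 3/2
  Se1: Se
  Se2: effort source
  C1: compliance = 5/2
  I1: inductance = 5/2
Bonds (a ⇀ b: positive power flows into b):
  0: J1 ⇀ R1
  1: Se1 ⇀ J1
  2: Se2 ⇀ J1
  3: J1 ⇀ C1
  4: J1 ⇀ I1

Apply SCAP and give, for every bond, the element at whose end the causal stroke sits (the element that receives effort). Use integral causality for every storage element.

β0 stroke at J1
β1 stroke at J1
β2 stroke at J1
β3 stroke at J1
β4 stroke at I1

b1 →J1  (source Se1 imposes e)
b2 →J1  (Se2 fixes effort; stroke away)
b3 →J1  (prefer integral on C1)
b4 →I1  (I1 integral (f out))
b0 →J1  (J1 flow already set via bond 4)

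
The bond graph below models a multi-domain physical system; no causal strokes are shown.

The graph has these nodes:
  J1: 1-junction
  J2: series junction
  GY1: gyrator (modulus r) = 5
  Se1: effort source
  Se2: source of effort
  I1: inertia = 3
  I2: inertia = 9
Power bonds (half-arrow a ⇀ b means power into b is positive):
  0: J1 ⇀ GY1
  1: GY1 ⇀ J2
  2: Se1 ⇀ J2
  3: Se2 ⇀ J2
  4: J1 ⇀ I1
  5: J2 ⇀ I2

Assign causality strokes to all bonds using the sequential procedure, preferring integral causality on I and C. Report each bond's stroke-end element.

bond 2 stroke→J2  (source Se1 imposes e)
bond 3 stroke→J2  (source Se2 imposes e)
bond 4 stroke→I1  (I1 outputs flow p/I1)
bond 0 stroke→J1  (1-jn J1 has f-setter on 4)
bond 1 stroke→J2  (GY1: gyrator matches bond 0)
bond 5 stroke→I2  (J2 needs exactly one f-in)

#0 |J1
#1 |J2
#2 |J2
#3 |J2
#4 |I1
#5 |I2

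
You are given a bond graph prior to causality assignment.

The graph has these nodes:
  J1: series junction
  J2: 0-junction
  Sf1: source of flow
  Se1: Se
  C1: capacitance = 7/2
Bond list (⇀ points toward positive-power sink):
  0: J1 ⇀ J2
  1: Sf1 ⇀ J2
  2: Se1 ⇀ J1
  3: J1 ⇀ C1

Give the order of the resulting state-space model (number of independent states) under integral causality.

1  (C1 all integral)

#1 stroke→Sf1  (Sf1: flow source, stroke at near end)
#2 stroke→J1  (source Se1 imposes e)
#0 stroke→J2  (J2 needs exactly one e-in)
#3 stroke→J1  (J1: bond 0 brought flow, rest push out)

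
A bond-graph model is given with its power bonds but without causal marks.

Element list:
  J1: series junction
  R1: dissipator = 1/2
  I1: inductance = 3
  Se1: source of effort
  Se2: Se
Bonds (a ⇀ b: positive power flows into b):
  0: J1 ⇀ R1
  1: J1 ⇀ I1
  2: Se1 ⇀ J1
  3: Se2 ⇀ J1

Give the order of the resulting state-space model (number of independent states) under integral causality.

#2 stroke→J1  (Se1 (Se) sets effort on bond)
#3 stroke→J1  (source Se2 imposes e)
#1 stroke→I1  (I1 integral (f out))
#0 stroke→J1  (1-jn J1 has f-setter on 1)

1  (I1 all integral)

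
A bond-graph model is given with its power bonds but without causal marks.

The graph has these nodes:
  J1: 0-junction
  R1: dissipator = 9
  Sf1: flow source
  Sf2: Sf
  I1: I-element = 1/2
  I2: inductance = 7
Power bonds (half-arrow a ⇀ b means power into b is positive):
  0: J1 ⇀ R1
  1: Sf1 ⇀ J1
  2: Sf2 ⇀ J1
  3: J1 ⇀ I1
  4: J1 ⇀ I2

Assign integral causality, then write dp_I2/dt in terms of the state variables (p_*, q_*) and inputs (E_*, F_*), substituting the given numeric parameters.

dp_I2/dt = 9*F_Sf1 + 9*F_Sf2 - 18*p_I1 - 9*p_I2/7

b1 stroke at Sf1  (source Sf1 imposes f)
b2 stroke at Sf2  (Sf2 (Sf) sets flow on bond)
b3 stroke at I1  (prefer integral on I1)
b4 stroke at I2  (I2 integral (f out))
b0 stroke at J1  (only one effort-in slot at J1)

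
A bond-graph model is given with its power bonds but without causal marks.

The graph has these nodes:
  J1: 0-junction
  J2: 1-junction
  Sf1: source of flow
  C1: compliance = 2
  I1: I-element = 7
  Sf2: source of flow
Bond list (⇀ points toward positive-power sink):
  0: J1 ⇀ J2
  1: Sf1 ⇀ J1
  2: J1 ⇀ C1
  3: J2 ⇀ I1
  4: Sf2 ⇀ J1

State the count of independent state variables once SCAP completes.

b1 |Sf1  (Sf1: flow source, stroke at near end)
b4 |Sf2  (Sf2: flow source, stroke at near end)
b2 |J1  (prefer integral on C1)
b0 |J2  (common-e at J1 fixed by 2)
b3 |I1  (closing 1-jn rule on J2)

2  (C1, I1 all integral)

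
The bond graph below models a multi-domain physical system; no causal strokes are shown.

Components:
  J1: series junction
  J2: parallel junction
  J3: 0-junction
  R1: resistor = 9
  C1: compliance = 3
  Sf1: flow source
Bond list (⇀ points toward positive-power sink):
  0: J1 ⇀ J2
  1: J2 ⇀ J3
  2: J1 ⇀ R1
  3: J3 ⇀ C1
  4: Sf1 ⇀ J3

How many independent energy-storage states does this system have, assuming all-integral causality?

1  (C1 all integral)

b4 stroke→Sf1  (Sf1 (Sf) sets flow on bond)
b3 stroke→J3  (C1 outputs effort q/C1)
b1 stroke→J2  (J3: bond 3 brought effort, rest push out)
b0 stroke→J1  (J2: bond 1 brought effort, rest push out)
b2 stroke→R1  (only one flow-in slot at J1)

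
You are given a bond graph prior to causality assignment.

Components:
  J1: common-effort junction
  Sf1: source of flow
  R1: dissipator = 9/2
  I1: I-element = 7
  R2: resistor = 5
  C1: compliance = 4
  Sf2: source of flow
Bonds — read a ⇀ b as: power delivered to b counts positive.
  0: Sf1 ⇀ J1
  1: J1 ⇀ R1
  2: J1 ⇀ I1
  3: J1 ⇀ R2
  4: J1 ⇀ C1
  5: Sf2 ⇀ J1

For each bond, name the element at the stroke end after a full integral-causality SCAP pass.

b0 stroke→Sf1
b1 stroke→R1
b2 stroke→I1
b3 stroke→R2
b4 stroke→J1
b5 stroke→Sf2

β0 stroke at Sf1  (Sf1: flow source, stroke at near end)
β5 stroke at Sf2  (source Sf2 imposes f)
β2 stroke at I1  (I1 integral (f out))
β4 stroke at J1  (prefer integral on C1)
β1 stroke at R1  (common-e at J1 fixed by 4)
β3 stroke at R2  (J1: bond 4 brought effort, rest push out)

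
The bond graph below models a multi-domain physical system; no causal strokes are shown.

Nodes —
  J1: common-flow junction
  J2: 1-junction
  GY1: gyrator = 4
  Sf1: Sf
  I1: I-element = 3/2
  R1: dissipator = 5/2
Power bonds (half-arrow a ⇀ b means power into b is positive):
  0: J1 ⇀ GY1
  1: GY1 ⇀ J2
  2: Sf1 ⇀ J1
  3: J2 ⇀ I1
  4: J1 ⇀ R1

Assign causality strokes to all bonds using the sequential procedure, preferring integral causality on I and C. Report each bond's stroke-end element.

b0 |J1
b1 |J2
b2 |Sf1
b3 |I1
b4 |J1

β2 |Sf1  (Sf1 (Sf) sets flow on bond)
β0 |J1  (common-f at J1 fixed by 2)
β4 |J1  (common-f at J1 fixed by 2)
β1 |J2  (GY GY1: same side as bond 0)
β3 |I1  (closing 1-jn rule on J2)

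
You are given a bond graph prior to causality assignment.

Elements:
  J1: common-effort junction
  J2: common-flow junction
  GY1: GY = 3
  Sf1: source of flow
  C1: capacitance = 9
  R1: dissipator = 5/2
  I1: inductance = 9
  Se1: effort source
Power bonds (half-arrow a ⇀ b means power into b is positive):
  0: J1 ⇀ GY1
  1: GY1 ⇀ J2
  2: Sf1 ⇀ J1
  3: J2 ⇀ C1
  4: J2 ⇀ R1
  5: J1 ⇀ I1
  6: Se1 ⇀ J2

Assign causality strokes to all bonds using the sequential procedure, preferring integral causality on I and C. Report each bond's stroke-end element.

b0 →J1
b1 →J2
b2 →Sf1
b3 →J2
b4 →R1
b5 →I1
b6 →J2

b2 |Sf1  (Sf1 fixes flow; stroke at Sf1)
b6 |J2  (source Se1 imposes e)
b3 |J2  (C1: C, integral causality)
b5 |I1  (I1: I, integral causality)
b0 |J1  (J1: last free bond brings effort in)
b1 |J2  (GY GY1: same side as bond 0)
b4 |R1  (J2 needs exactly one f-in)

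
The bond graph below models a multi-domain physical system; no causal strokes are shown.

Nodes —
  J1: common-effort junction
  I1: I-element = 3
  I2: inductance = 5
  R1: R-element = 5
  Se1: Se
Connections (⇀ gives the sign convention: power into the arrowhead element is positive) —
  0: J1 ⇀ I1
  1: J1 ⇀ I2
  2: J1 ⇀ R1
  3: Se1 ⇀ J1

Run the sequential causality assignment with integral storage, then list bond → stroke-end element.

b3 stroke at J1  (source Se1 imposes e)
b0 stroke at I1  (J1 effort already set via bond 3)
b1 stroke at I2  (J1: bond 3 brought effort, rest push out)
b2 stroke at R1  (J1: bond 3 brought effort, rest push out)

b0 |I1
b1 |I2
b2 |R1
b3 |J1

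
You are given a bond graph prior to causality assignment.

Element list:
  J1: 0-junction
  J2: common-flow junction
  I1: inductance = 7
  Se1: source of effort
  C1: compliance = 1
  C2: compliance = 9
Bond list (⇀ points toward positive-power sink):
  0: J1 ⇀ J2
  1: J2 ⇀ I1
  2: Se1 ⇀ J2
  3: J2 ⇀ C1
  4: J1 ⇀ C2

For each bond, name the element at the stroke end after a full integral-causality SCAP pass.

b2 →J2  (source Se1 imposes e)
b1 →I1  (I1 integral (f out))
b0 →J2  (1-jn J2 has f-setter on 1)
b3 →J2  (J2: bond 1 brought flow, rest push out)
b4 →J1  (closing 0-jn rule on J1)

#0 →J2
#1 →I1
#2 →J2
#3 →J2
#4 →J1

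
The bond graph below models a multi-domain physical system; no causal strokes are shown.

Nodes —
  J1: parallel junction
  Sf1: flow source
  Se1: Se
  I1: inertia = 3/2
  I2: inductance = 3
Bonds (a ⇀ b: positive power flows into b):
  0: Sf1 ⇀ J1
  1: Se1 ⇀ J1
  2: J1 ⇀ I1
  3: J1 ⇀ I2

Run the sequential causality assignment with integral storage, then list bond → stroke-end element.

#0 stroke at Sf1  (source Sf1 imposes f)
#1 stroke at J1  (Se1 fixes effort; stroke away)
#2 stroke at I1  (J1: bond 1 brought effort, rest push out)
#3 stroke at I2  (J1 effort already set via bond 1)

#0 →Sf1
#1 →J1
#2 →I1
#3 →I2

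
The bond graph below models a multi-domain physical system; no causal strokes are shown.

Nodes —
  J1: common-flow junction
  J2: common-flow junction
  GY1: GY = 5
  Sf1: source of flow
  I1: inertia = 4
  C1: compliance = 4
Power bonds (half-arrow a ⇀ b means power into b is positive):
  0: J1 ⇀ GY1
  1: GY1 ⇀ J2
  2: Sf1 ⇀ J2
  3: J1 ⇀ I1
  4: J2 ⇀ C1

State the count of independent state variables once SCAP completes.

bond 2 stroke→Sf1  (Sf1: flow source, stroke at near end)
bond 1 stroke→J2  (J2 flow already set via bond 2)
bond 4 stroke→J2  (J2: bond 2 brought flow, rest push out)
bond 0 stroke→J1  (GY1 both-in/both-out from 1)
bond 3 stroke→I1  (J1 needs exactly one f-in)

2  (C1, I1 all integral)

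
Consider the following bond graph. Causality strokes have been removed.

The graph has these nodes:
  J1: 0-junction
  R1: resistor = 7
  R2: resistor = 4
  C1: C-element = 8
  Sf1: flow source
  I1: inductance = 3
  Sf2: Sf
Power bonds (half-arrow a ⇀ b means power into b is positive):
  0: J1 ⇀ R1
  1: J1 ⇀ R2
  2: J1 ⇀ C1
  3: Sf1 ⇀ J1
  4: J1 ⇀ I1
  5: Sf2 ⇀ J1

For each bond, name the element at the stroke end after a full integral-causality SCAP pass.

b0 →R1
b1 →R2
b2 →J1
b3 →Sf1
b4 →I1
b5 →Sf2

#3 →Sf1  (source Sf1 imposes f)
#5 →Sf2  (Sf2 (Sf) sets flow on bond)
#2 →J1  (C1 outputs effort q/C1)
#0 →R1  (J1: bond 2 brought effort, rest push out)
#1 →R2  (common-e at J1 fixed by 2)
#4 →I1  (common-e at J1 fixed by 2)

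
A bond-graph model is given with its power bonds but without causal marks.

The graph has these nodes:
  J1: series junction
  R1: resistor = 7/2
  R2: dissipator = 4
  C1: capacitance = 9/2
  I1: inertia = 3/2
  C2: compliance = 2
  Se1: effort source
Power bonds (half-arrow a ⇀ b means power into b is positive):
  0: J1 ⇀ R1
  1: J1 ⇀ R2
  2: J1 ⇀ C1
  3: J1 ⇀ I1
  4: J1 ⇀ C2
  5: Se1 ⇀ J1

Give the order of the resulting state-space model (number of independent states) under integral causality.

3  (C1, C2, I1 all integral)

bond 5 stroke at J1  (source Se1 imposes e)
bond 2 stroke at J1  (C1 outputs effort q/C1)
bond 3 stroke at I1  (prefer integral on I1)
bond 0 stroke at J1  (J1: bond 3 brought flow, rest push out)
bond 1 stroke at J1  (J1 flow already set via bond 3)
bond 4 stroke at J1  (J1: bond 3 brought flow, rest push out)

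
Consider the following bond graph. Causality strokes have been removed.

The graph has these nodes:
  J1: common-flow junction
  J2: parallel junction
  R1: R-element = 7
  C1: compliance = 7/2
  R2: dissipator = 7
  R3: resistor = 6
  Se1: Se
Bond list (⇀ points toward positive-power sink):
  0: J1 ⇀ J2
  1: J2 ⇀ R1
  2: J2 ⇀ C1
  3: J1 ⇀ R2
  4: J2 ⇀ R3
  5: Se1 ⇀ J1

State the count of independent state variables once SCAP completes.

1  (C1 all integral)

#5 →J1  (source Se1 imposes e)
#2 →J2  (prefer integral on C1)
#0 →J1  (0-jn J2 has e-setter on 2)
#1 →R1  (common-e at J2 fixed by 2)
#4 →R3  (J2 effort already set via bond 2)
#3 →R2  (closing 1-jn rule on J1)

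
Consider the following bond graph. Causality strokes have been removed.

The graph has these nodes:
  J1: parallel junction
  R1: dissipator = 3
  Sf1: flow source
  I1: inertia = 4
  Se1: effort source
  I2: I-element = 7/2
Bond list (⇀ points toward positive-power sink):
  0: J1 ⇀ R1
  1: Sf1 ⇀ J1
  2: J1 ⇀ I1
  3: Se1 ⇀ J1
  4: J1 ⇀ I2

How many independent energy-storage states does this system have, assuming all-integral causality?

#1 stroke→Sf1  (Sf1 (Sf) sets flow on bond)
#3 stroke→J1  (Se1 (Se) sets effort on bond)
#0 stroke→R1  (J1 effort already set via bond 3)
#2 stroke→I1  (J1: bond 3 brought effort, rest push out)
#4 stroke→I2  (0-jn J1 has e-setter on 3)

2  (I1, I2 all integral)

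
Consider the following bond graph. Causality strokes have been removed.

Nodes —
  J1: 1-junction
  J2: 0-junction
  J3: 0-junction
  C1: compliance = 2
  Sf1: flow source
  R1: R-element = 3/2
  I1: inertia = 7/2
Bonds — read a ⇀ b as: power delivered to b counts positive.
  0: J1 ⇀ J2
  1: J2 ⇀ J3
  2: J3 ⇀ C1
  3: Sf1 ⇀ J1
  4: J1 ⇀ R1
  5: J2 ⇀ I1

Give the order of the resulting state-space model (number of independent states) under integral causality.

2  (C1, I1 all integral)

β3 |Sf1  (Sf1 (Sf) sets flow on bond)
β0 |J1  (common-f at J1 fixed by 3)
β4 |J1  (common-f at J1 fixed by 3)
β2 |J3  (prefer integral on C1)
β1 |J2  (J3: bond 2 brought effort, rest push out)
β5 |I1  (J2: bond 1 brought effort, rest push out)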